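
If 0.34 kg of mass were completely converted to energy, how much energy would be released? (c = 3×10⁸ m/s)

Using E = mc²:
c² = (3×10⁸)² = 9×10¹⁶ m²/s²
E = 0.34 × 9×10¹⁶ = 3.060×10¹⁶ J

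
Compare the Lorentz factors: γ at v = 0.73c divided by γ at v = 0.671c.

γ₁ = 1/√(1 - 0.73²) = 1.463
γ₂ = 1/√(1 - 0.671²) = 1.349
γ₁/γ₂ = 1.463/1.349 = 1.085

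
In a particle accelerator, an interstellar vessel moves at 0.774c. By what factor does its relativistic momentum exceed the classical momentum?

p_rel = γmv, p_class = mv
Ratio = γ = 1/√(1 - 0.774²)
= 1/√(0.400924) = 1.579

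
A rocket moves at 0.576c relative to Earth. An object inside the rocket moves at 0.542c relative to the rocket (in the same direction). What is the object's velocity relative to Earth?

u = (u' + v)/(1 + u'v/c²)
Numerator: 0.542 + 0.576 = 1.118
Denominator: 1 + 0.312192 = 1.312192
u = 1.118/1.312192 = 0.8520c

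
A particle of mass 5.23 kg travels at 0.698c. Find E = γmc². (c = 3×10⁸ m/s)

γ = 1/√(1 - 0.698²) = 1.3965
mc² = 5.23 × (3×10⁸)² = 4.707×10¹⁷ J
E = γmc² = 1.3965 × 4.707×10¹⁷ = 6.573×10¹⁷ J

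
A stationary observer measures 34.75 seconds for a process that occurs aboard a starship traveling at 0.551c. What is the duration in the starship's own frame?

Dilated time Δt = 34.75 seconds
γ = 1/√(1 - 0.551²) = 1.1983
Δt₀ = Δt/γ = 34.75/1.1983 = 29.00 seconds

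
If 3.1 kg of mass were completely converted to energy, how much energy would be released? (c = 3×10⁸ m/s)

Using E = mc²:
c² = (3×10⁸)² = 9×10¹⁶ m²/s²
E = 3.1 × 9×10¹⁶ = 2.790×10¹⁷ J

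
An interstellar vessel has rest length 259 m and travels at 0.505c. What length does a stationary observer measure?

Proper length L₀ = 259 m
γ = 1/√(1 - 0.505²) = 1.159
L = L₀/γ = 259/1.159 = 223.5 m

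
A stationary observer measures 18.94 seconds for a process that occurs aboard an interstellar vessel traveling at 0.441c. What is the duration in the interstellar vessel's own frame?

Dilated time Δt = 18.94 seconds
γ = 1/√(1 - 0.441²) = 1.114
Δt₀ = Δt/γ = 18.94/1.114 = 17.00 seconds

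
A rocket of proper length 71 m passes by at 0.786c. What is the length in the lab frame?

Proper length L₀ = 71 m
γ = 1/√(1 - 0.786²) = 1.6175
L = L₀/γ = 71/1.6175 = 43.89 m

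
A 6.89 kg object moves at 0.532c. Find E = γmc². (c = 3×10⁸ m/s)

γ = 1/√(1 - 0.532²) = 1.181
mc² = 6.89 × (3×10⁸)² = 6.201×10¹⁷ J
E = γmc² = 1.181 × 6.201×10¹⁷ = 7.323×10¹⁷ J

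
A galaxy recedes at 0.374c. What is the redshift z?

β = 0.374
(1+β)/(1-β) = 1.374/0.626 = 2.1949
√(2.1949) = 1.4815
z = 1.4815 - 1 = 0.4815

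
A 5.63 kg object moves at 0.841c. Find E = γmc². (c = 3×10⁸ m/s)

γ = 1/√(1 - 0.841²) = 1.8483
mc² = 5.63 × (3×10⁸)² = 5.067×10¹⁷ J
E = γmc² = 1.8483 × 5.067×10¹⁷ = 9.365×10¹⁷ J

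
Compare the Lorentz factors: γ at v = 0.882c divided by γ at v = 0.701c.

γ₁ = 1/√(1 - 0.882²) = 2.1220
γ₂ = 1/√(1 - 0.701²) = 1.4022
γ₁/γ₂ = 2.1220/1.4022 = 1.513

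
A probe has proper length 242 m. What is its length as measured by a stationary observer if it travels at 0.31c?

Proper length L₀ = 242 m
γ = 1/√(1 - 0.31²) = 1.0518
L = L₀/γ = 242/1.0518 = 230.1 m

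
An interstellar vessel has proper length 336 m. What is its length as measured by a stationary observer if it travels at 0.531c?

Proper length L₀ = 336 m
γ = 1/√(1 - 0.531²) = 1.180
L = L₀/γ = 336/1.180 = 284.7 m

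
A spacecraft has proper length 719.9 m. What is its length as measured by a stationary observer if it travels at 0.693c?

Proper length L₀ = 719.9 m
γ = 1/√(1 - 0.693²) = 1.387
L = L₀/γ = 719.9/1.387 = 519.0 m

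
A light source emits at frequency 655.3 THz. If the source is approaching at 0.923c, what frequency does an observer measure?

β = v/c = 0.923
(1+β)/(1-β) = 1.923/0.077 = 24.97
Doppler factor = √(24.97) = 4.997
f_obs = 655.3 × 4.997 = 3275 THz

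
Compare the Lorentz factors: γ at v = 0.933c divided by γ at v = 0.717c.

γ₁ = 1/√(1 - 0.933²) = 2.779
γ₂ = 1/√(1 - 0.717²) = 1.435
γ₁/γ₂ = 2.779/1.435 = 1.937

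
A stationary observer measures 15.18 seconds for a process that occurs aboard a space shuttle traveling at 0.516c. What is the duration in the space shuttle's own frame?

Dilated time Δt = 15.18 seconds
γ = 1/√(1 - 0.516²) = 1.1674
Δt₀ = Δt/γ = 15.18/1.1674 = 13.00 seconds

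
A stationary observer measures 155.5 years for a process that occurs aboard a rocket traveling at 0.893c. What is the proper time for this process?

Dilated time Δt = 155.5 years
γ = 1/√(1 - 0.893²) = 2.222
Δt₀ = Δt/γ = 155.5/2.222 = 69.98 years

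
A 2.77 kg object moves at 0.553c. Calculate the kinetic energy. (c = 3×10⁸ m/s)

γ = 1/√(1 - 0.553²) = 1.2002
γ - 1 = 0.2002
KE = (γ-1)mc² = 0.2002 × 2.77 × (3×10⁸)² = 4.991×10¹⁶ J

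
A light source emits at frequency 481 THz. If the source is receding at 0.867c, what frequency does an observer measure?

β = v/c = 0.867
(1-β)/(1+β) = 0.133/1.867 = 0.07124
Doppler factor = √(0.07124) = 0.2669
f_obs = 481 × 0.2669 = 128.4 THz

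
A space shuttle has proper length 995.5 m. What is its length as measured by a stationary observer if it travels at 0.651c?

Proper length L₀ = 995.5 m
γ = 1/√(1 - 0.651²) = 1.3174
L = L₀/γ = 995.5/1.3174 = 755.7 m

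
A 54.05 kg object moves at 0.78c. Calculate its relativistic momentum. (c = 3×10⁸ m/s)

γ = 1/√(1 - 0.78²) = 1.598
v = 0.78 × 3×10⁸ = 2.340×10⁸ m/s
p = γmv = 1.598 × 54.05 × 2.340×10⁸ = 2.021×10¹⁰ kg·m/s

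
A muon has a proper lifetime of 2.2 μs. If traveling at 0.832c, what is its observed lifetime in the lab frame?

Proper lifetime τ₀ = 2.2 μs
γ = 1/√(1 - 0.832²) = 1.8025
τ = γτ₀ = 1.8025 × 2.2 μs = 3.966 μs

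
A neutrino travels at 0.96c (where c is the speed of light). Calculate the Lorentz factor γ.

v/c = 0.96, so (v/c)² = 0.9216
1 - (v/c)² = 0.0784
γ = 1/√(0.0784) = 3.571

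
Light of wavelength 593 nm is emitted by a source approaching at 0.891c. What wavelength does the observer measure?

β = 0.891
Wavelength Doppler factor = √(0.109/1.891) = √(0.05764) = 0.2401
λ_obs = 593 × 0.2401 = 142.4 nm (blueshift)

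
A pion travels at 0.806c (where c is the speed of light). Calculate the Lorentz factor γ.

v/c = 0.806, so (v/c)² = 0.649636
1 - (v/c)² = 0.350364
γ = 1/√(0.350364) = 1.689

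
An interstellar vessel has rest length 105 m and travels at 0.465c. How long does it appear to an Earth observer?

Proper length L₀ = 105 m
γ = 1/√(1 - 0.465²) = 1.1295
L = L₀/γ = 105/1.1295 = 92.96 m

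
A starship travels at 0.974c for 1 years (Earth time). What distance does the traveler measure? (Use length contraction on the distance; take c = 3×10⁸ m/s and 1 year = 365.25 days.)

Earth distance: d = v × t = 0.974c × 1 yr = 9.221×10¹⁵ m
γ = 4.414
d' = d/γ = 9.221×10¹⁵/4.414 = 2.089×10¹⁵ m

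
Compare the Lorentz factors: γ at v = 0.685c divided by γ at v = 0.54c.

γ₁ = 1/√(1 - 0.685²) = 1.3726
γ₂ = 1/√(1 - 0.54²) = 1.1881
γ₁/γ₂ = 1.3726/1.1881 = 1.155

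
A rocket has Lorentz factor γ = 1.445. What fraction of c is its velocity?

From γ = 1/√(1 - v²/c²):
1/γ² = 1/1.445² = 0.4789
v²/c² = 1 - 0.4789 = 0.5211
v/c = √(0.5211) = 0.7219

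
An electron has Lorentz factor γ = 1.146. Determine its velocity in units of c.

From γ = 1/√(1 - v²/c²):
1/γ² = 1/1.146² = 0.76143
v²/c² = 1 - 0.76143 = 0.23857
v/c = √(0.23857) = 0.4884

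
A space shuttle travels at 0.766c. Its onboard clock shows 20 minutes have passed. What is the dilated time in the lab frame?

Proper time Δt₀ = 20 minutes
γ = 1/√(1 - 0.766²) = 1.5556
Δt = γΔt₀ = 1.5556 × 20 = 31.11 minutes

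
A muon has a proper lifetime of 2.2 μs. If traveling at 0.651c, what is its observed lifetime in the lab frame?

Proper lifetime τ₀ = 2.2 μs
γ = 1/√(1 - 0.651²) = 1.3174
τ = γτ₀ = 1.3174 × 2.2 μs = 2.898 μs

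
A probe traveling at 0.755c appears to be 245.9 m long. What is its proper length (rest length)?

Contracted length L = 245.9 m
γ = 1/√(1 - 0.755²) = 1.525
L₀ = γL = 1.525 × 245.9 = 375.0 m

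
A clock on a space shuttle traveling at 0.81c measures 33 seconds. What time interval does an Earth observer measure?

Proper time Δt₀ = 33 seconds
γ = 1/√(1 - 0.81²) = 1.705
Δt = γΔt₀ = 1.705 × 33 = 56.27 seconds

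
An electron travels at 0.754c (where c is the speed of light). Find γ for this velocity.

v/c = 0.754, so (v/c)² = 0.568516
1 - (v/c)² = 0.431484
γ = 1/√(0.431484) = 1.522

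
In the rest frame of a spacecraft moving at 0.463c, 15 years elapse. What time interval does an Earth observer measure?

Proper time Δt₀ = 15 years
γ = 1/√(1 - 0.463²) = 1.128
Δt = γΔt₀ = 1.128 × 15 = 16.92 years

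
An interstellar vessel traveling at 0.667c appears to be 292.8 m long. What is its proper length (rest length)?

Contracted length L = 292.8 m
γ = 1/√(1 - 0.667²) = 1.3422
L₀ = γL = 1.3422 × 292.8 = 393.0 m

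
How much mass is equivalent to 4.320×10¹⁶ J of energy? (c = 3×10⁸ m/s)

From E = mc², we get m = E/c²
c² = (3×10⁸)² = 9×10¹⁶ m²/s²
m = 4.320×10¹⁶ / 9×10¹⁶ = 0.4800 kg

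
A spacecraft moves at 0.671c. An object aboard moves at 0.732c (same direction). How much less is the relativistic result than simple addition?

Classical: u' + v = 0.732 + 0.671 = 1.403c
Relativistic: u = (0.732 + 0.671)/(1 + 0.491172) = 1.403/1.491172 = 0.9409c
Difference: 1.403 - 0.9409 = 0.4621c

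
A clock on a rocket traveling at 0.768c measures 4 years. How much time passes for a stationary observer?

Proper time Δt₀ = 4 years
γ = 1/√(1 - 0.768²) = 1.5614
Δt = γΔt₀ = 1.5614 × 4 = 6.246 years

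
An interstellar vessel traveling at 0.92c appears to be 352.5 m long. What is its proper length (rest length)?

Contracted length L = 352.5 m
γ = 1/√(1 - 0.92²) = 2.5516
L₀ = γL = 2.5516 × 352.5 = 899.4 m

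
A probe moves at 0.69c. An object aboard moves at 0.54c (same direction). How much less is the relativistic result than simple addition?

Classical: u' + v = 0.54 + 0.69 = 1.23c
Relativistic: u = (0.54 + 0.69)/(1 + 0.3726) = 1.23/1.3726 = 0.8961c
Difference: 1.23 - 0.8961 = 0.3339c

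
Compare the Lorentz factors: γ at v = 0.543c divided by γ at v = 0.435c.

γ₁ = 1/√(1 - 0.543²) = 1.191
γ₂ = 1/√(1 - 0.435²) = 1.111
γ₁/γ₂ = 1.191/1.111 = 1.072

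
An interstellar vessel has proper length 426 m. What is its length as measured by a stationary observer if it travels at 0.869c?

Proper length L₀ = 426 m
γ = 1/√(1 - 0.869²) = 2.021
L = L₀/γ = 426/2.021 = 210.8 m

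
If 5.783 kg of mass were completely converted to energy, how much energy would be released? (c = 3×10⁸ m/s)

Using E = mc²:
c² = (3×10⁸)² = 9×10¹⁶ m²/s²
E = 5.783 × 9×10¹⁶ = 5.205×10¹⁷ J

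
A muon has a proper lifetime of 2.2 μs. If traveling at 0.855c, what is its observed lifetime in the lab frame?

Proper lifetime τ₀ = 2.2 μs
γ = 1/√(1 - 0.855²) = 1.928
τ = γτ₀ = 1.928 × 2.2 μs = 4.242 μs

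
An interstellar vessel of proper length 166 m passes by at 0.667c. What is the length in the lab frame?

Proper length L₀ = 166 m
γ = 1/√(1 - 0.667²) = 1.342
L = L₀/γ = 166/1.342 = 123.7 m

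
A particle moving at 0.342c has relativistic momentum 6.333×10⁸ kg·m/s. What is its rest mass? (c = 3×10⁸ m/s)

γ = 1/√(1 - 0.342²) = 1.0642
v = 0.342 × 3×10⁸ = 1.026×10⁸ m/s
m = p/(γv) = 6.333×10⁸/(1.0642 × 1.026×10⁸) = 5.800 kg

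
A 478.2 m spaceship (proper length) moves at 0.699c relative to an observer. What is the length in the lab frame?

Proper length L₀ = 478.2 m
γ = 1/√(1 - 0.699²) = 1.3984
L = L₀/γ = 478.2/1.3984 = 342.0 m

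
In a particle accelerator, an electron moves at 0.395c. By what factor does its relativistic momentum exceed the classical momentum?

p_rel = γmv, p_class = mv
Ratio = γ = 1/√(1 - 0.395²)
= 1/√(0.843975) = 1.089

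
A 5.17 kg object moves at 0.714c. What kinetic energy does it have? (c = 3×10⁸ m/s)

γ = 1/√(1 - 0.714²) = 1.4283
γ - 1 = 0.4283
KE = (γ-1)mc² = 0.4283 × 5.17 × (3×10⁸)² = 1.993×10¹⁷ J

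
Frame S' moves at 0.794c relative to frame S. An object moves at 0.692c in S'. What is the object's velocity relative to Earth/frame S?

u = (u' + v)/(1 + u'v/c²)
Numerator: 0.692 + 0.794 = 1.486
Denominator: 1 + 0.549448 = 1.549448
u = 1.486/1.549448 = 0.9591c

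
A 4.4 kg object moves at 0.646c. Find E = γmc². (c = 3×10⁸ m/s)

γ = 1/√(1 - 0.646²) = 1.310
mc² = 4.4 × (3×10⁸)² = 3.960×10¹⁷ J
E = γmc² = 1.310 × 3.960×10¹⁷ = 5.188×10¹⁷ J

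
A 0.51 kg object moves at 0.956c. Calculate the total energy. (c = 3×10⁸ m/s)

γ = 1/√(1 - 0.956²) = 3.409
mc² = 0.51 × (3×10⁸)² = 4.590×10¹⁶ J
E = γmc² = 3.409 × 4.590×10¹⁶ = 1.565×10¹⁷ J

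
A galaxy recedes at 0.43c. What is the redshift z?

β = 0.43
(1+β)/(1-β) = 1.43/0.57 = 2.5088
√(2.5088) = 1.5839
z = 1.5839 - 1 = 0.5839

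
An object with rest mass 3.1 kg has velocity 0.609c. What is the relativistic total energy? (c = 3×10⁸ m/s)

γ = 1/√(1 - 0.609²) = 1.261
mc² = 3.1 × (3×10⁸)² = 2.790×10¹⁷ J
E = γmc² = 1.261 × 2.790×10¹⁷ = 3.518×10¹⁷ J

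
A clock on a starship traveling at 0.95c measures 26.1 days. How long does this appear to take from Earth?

Proper time Δt₀ = 26.1 days
γ = 1/√(1 - 0.95²) = 3.2026
Δt = γΔt₀ = 3.2026 × 26.1 = 83.59 days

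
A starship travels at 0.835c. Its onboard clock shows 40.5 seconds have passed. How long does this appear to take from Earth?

Proper time Δt₀ = 40.5 seconds
γ = 1/√(1 - 0.835²) = 1.8174
Δt = γΔt₀ = 1.8174 × 40.5 = 73.60 seconds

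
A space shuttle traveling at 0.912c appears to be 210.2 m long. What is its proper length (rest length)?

Contracted length L = 210.2 m
γ = 1/√(1 - 0.912²) = 2.4379
L₀ = γL = 2.4379 × 210.2 = 512.4 m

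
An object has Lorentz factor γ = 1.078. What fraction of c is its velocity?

From γ = 1/√(1 - v²/c²):
1/γ² = 1/1.078² = 0.8605
v²/c² = 1 - 0.8605 = 0.1395
v/c = √(0.1395) = 0.3735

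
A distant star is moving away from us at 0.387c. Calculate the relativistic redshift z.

β = 0.387
(1+β)/(1-β) = 1.387/0.613 = 2.2626
√(2.2626) = 1.5042
z = 1.5042 - 1 = 0.5042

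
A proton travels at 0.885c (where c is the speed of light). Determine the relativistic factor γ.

v/c = 0.885, so (v/c)² = 0.783225
1 - (v/c)² = 0.216775
γ = 1/√(0.216775) = 2.148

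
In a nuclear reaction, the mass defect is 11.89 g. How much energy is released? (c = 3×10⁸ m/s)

Convert mass defect: Δm = 11.89 g = 0.01189 kg
E = Δm·c² = 0.01189 × (3×10⁸)²
= 0.01189 × 9×10¹⁶ = 1.070×10¹⁵ J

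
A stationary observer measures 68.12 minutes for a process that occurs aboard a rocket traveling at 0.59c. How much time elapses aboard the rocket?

Dilated time Δt = 68.12 minutes
γ = 1/√(1 - 0.59²) = 1.2385
Δt₀ = Δt/γ = 68.12/1.2385 = 55.00 minutes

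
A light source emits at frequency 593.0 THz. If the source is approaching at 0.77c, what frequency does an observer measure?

β = v/c = 0.77
(1+β)/(1-β) = 1.77/0.23 = 7.696
Doppler factor = √(7.696) = 2.774
f_obs = 593.0 × 2.774 = 1645 THz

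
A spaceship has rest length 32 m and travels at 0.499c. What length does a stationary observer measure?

Proper length L₀ = 32 m
γ = 1/√(1 - 0.499²) = 1.154
L = L₀/γ = 32/1.154 = 27.73 m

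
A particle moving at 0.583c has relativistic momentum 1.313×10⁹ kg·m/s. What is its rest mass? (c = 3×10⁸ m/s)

γ = 1/√(1 - 0.583²) = 1.2308
v = 0.583 × 3×10⁸ = 1.749×10⁸ m/s
m = p/(γv) = 1.313×10⁹/(1.2308 × 1.749×10⁸) = 6.099 kg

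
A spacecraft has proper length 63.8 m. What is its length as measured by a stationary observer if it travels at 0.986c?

Proper length L₀ = 63.8 m
γ = 1/√(1 - 0.986²) = 5.997
L = L₀/γ = 63.8/5.997 = 10.64 m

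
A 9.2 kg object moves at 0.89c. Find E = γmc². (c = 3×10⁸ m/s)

γ = 1/√(1 - 0.89²) = 2.193
mc² = 9.2 × (3×10⁸)² = 8.280×10¹⁷ J
E = γmc² = 2.193 × 8.280×10¹⁷ = 1.816×10¹⁸ J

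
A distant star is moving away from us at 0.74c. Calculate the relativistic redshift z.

β = 0.74
(1+β)/(1-β) = 1.74/0.26 = 6.692
√(6.692) = 2.587
z = 2.587 - 1 = 1.587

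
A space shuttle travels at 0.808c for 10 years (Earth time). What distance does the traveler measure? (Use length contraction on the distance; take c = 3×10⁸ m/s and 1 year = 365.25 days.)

Earth distance: d = v × t = 0.808c × 10 yr = 7.6496×10¹⁶ m
γ = 1.6973
d' = d/γ = 7.6496×10¹⁶/1.6973 = 4.507×10¹⁶ m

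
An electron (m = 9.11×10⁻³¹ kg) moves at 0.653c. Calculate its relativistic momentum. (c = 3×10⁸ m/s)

γ = 1/√(1 - 0.653²) = 1.320
v = 0.653 × 3×10⁸ = 1.959×10⁸ m/s
p = γmv = 1.320 × 9.11×10⁻³¹ × 1.959×10⁸ = 2.356×10⁻²² kg·m/s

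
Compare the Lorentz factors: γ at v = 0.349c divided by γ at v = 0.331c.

γ₁ = 1/√(1 - 0.349²) = 1.067
γ₂ = 1/√(1 - 0.331²) = 1.060
γ₁/γ₂ = 1.067/1.060 = 1.007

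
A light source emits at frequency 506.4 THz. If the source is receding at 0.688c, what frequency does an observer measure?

β = v/c = 0.688
(1-β)/(1+β) = 0.312/1.688 = 0.1848
Doppler factor = √(0.1848) = 0.4299
f_obs = 506.4 × 0.4299 = 217.7 THz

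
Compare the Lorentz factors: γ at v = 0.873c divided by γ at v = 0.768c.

γ₁ = 1/√(1 - 0.873²) = 2.050
γ₂ = 1/√(1 - 0.768²) = 1.561
γ₁/γ₂ = 2.050/1.561 = 1.313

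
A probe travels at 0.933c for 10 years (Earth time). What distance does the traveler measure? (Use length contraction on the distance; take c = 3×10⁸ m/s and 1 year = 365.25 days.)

Earth distance: d = v × t = 0.933c × 10 yr = 8.8330×10¹⁶ m
γ = 2.7787
d' = d/γ = 8.8330×10¹⁶/2.7787 = 3.179×10¹⁶ m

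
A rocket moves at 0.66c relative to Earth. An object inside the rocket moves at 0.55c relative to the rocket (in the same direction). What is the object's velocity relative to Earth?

u = (u' + v)/(1 + u'v/c²)
Numerator: 0.55 + 0.66 = 1.21
Denominator: 1 + 0.363 = 1.363
u = 1.21/1.363 = 0.8877c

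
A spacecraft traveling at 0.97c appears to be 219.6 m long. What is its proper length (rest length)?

Contracted length L = 219.6 m
γ = 1/√(1 - 0.97²) = 4.1135
L₀ = γL = 4.1135 × 219.6 = 903.3 m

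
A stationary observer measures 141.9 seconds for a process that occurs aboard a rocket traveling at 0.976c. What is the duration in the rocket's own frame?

Dilated time Δt = 141.9 seconds
γ = 1/√(1 - 0.976²) = 4.592
Δt₀ = Δt/γ = 141.9/4.592 = 30.90 seconds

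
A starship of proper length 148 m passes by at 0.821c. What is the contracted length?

Proper length L₀ = 148 m
γ = 1/√(1 - 0.821²) = 1.7515
L = L₀/γ = 148/1.7515 = 84.50 m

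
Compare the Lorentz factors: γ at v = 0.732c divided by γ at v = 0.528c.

γ₁ = 1/√(1 - 0.732²) = 1.468
γ₂ = 1/√(1 - 0.528²) = 1.178
γ₁/γ₂ = 1.468/1.178 = 1.246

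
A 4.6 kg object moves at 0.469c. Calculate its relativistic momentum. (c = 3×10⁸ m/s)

γ = 1/√(1 - 0.469²) = 1.1322
v = 0.469 × 3×10⁸ = 1.407×10⁸ m/s
p = γmv = 1.1322 × 4.6 × 1.407×10⁸ = 7.328×10⁸ kg·m/s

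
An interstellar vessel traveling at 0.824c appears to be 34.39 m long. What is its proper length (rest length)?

Contracted length L = 34.39 m
γ = 1/√(1 - 0.824²) = 1.765
L₀ = γL = 1.765 × 34.39 = 60.70 m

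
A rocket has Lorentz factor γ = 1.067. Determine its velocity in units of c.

From γ = 1/√(1 - v²/c²):
1/γ² = 1/1.067² = 0.87836
v²/c² = 1 - 0.87836 = 0.12164
v/c = √(0.12164) = 0.3488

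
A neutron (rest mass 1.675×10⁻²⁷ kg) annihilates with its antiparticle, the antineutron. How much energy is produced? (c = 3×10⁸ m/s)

Both particles have the same rest mass, so total mass = 2m
E = 2m·c² = 2 × 1.675×10⁻²⁷ × (3×10⁸)²
= 2 × 1.675×10⁻²⁷ × 9×10¹⁶
= 3.015×10⁻¹⁰ J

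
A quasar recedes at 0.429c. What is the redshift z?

β = 0.429
(1+β)/(1-β) = 1.429/0.571 = 2.503
√(2.503) = 1.582
z = 1.582 - 1 = 0.5820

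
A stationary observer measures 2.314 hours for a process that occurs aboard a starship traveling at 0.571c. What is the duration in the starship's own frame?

Dilated time Δt = 2.314 hours
γ = 1/√(1 - 0.571²) = 1.218
Δt₀ = Δt/γ = 2.314/1.218 = 1.900 hours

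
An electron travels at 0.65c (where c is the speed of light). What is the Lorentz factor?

v/c = 0.65, so (v/c)² = 0.4225
1 - (v/c)² = 0.5775
γ = 1/√(0.5775) = 1.316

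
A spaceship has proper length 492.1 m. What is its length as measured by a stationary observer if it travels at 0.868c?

Proper length L₀ = 492.1 m
γ = 1/√(1 - 0.868²) = 2.0138
L = L₀/γ = 492.1/2.0138 = 244.4 m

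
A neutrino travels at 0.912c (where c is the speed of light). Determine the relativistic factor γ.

v/c = 0.912, so (v/c)² = 0.831744
1 - (v/c)² = 0.168256
γ = 1/√(0.168256) = 2.438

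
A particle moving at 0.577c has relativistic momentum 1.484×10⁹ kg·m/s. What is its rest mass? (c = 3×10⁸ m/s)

γ = 1/√(1 - 0.577²) = 1.2244
v = 0.577 × 3×10⁸ = 1.731×10⁸ m/s
m = p/(γv) = 1.484×10⁹/(1.2244 × 1.731×10⁸) = 7.002 kg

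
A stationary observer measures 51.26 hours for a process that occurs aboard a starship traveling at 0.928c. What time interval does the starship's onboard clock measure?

Dilated time Δt = 51.26 hours
γ = 1/√(1 - 0.928²) = 2.684
Δt₀ = Δt/γ = 51.26/2.684 = 19.10 hours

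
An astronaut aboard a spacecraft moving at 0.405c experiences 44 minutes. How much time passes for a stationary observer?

Proper time Δt₀ = 44 minutes
γ = 1/√(1 - 0.405²) = 1.0937
Δt = γΔt₀ = 1.0937 × 44 = 48.12 minutes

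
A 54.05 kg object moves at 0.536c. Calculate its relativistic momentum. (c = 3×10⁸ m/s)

γ = 1/√(1 - 0.536²) = 1.185
v = 0.536 × 3×10⁸ = 1.608×10⁸ m/s
p = γmv = 1.185 × 54.05 × 1.608×10⁸ = 1.030×10¹⁰ kg·m/s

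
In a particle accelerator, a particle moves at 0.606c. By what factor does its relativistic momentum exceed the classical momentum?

p_rel = γmv, p_class = mv
Ratio = γ = 1/√(1 - 0.606²)
= 1/√(0.632764) = 1.257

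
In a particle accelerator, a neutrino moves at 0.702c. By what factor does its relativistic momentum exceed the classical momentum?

p_rel = γmv, p_class = mv
Ratio = γ = 1/√(1 - 0.702²)
= 1/√(0.507196) = 1.404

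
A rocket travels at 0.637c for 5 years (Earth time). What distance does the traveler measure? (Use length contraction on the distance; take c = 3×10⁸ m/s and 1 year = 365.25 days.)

Earth distance: d = v × t = 0.637c × 5 yr = 3.0153×10¹⁶ m
γ = 1.2972
d' = d/γ = 3.0153×10¹⁶/1.2972 = 2.324×10¹⁶ m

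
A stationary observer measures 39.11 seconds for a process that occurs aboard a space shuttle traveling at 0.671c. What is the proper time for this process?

Dilated time Δt = 39.11 seconds
γ = 1/√(1 - 0.671²) = 1.3487
Δt₀ = Δt/γ = 39.11/1.3487 = 29.00 seconds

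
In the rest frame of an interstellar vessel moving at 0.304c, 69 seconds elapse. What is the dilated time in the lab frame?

Proper time Δt₀ = 69 seconds
γ = 1/√(1 - 0.304²) = 1.0497
Δt = γΔt₀ = 1.0497 × 69 = 72.43 seconds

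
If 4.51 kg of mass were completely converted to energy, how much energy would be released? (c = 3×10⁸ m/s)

Using E = mc²:
c² = (3×10⁸)² = 9×10¹⁶ m²/s²
E = 4.51 × 9×10¹⁶ = 4.059×10¹⁷ J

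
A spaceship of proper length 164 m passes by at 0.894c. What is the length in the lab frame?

Proper length L₀ = 164 m
γ = 1/√(1 - 0.894²) = 2.232
L = L₀/γ = 164/2.232 = 73.48 m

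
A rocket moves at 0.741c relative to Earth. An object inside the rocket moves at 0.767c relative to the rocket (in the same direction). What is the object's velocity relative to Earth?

u = (u' + v)/(1 + u'v/c²)
Numerator: 0.767 + 0.741 = 1.508
Denominator: 1 + 0.568347 = 1.568347
u = 1.508/1.568347 = 0.9615c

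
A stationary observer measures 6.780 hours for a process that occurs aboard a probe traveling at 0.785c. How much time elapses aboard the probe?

Dilated time Δt = 6.780 hours
γ = 1/√(1 - 0.785²) = 1.6142
Δt₀ = Δt/γ = 6.780/1.6142 = 4.200 hours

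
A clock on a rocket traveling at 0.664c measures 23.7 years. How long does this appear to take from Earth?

Proper time Δt₀ = 23.7 years
γ = 1/√(1 - 0.664²) = 1.3374
Δt = γΔt₀ = 1.3374 × 23.7 = 31.70 years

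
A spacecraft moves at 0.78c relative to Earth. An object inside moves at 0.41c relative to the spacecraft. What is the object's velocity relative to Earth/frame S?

u = (u' + v)/(1 + u'v/c²)
Numerator: 0.41 + 0.78 = 1.19
Denominator: 1 + 0.3198 = 1.3198
u = 1.19/1.3198 = 0.9017c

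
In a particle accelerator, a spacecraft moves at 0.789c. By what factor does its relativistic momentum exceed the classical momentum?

p_rel = γmv, p_class = mv
Ratio = γ = 1/√(1 - 0.789²)
= 1/√(0.377479) = 1.628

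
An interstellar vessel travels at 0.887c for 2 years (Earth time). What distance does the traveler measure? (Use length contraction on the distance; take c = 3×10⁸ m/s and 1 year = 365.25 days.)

Earth distance: d = v × t = 0.887c × 2 yr = 1.6795×10¹⁶ m
γ = 2.1656
d' = d/γ = 1.6795×10¹⁶/2.1656 = 7.755×10¹⁵ m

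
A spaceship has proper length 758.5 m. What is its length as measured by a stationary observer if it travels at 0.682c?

Proper length L₀ = 758.5 m
γ = 1/√(1 - 0.682²) = 1.3673
L = L₀/γ = 758.5/1.3673 = 554.7 m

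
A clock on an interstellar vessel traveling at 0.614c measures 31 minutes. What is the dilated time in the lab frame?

Proper time Δt₀ = 31 minutes
γ = 1/√(1 - 0.614²) = 1.267
Δt = γΔt₀ = 1.267 × 31 = 39.28 minutes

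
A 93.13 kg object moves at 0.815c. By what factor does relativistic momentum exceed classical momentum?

p_rel = γmv, p_class = mv
Ratio = γ = 1/√(1 - 0.815²) = 1.726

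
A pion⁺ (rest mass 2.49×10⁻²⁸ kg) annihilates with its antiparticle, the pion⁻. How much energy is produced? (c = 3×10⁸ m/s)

Both particles have the same rest mass, so total mass = 2m
E = 2m·c² = 2 × 2.49×10⁻²⁸ × (3×10⁸)²
= 2 × 2.49×10⁻²⁸ × 9×10¹⁶
= 4.482×10⁻¹¹ J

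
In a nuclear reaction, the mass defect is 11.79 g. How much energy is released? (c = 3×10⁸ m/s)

Convert mass defect: Δm = 11.79 g = 0.01179 kg
E = Δm·c² = 0.01179 × (3×10⁸)²
= 0.01179 × 9×10¹⁶ = 1.061×10¹⁵ J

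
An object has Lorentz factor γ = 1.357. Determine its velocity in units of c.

From γ = 1/√(1 - v²/c²):
1/γ² = 1/1.357² = 0.54305
v²/c² = 1 - 0.54305 = 0.45695
v/c = √(0.45695) = 0.6760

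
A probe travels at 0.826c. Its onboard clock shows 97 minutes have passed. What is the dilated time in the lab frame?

Proper time Δt₀ = 97 minutes
γ = 1/√(1 - 0.826²) = 1.774
Δt = γΔt₀ = 1.774 × 97 = 172.1 minutes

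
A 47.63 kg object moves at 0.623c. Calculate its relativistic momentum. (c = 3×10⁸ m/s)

γ = 1/√(1 - 0.623²) = 1.278
v = 0.623 × 3×10⁸ = 1.869×10⁸ m/s
p = γmv = 1.278 × 47.63 × 1.869×10⁸ = 1.138×10¹⁰ kg·m/s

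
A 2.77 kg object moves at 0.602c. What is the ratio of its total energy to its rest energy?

E = γmc², E₀ = mc²
E/E₀ = γ = 1/√(1 - 0.602²) = 1.252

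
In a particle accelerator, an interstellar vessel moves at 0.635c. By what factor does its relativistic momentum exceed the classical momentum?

p_rel = γmv, p_class = mv
Ratio = γ = 1/√(1 - 0.635²)
= 1/√(0.596775) = 1.294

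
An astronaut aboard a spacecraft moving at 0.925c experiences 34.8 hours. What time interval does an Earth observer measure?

Proper time Δt₀ = 34.8 hours
γ = 1/√(1 - 0.925²) = 2.632
Δt = γΔt₀ = 2.632 × 34.8 = 91.59 hours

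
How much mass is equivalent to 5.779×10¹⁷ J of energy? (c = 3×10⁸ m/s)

From E = mc², we get m = E/c²
c² = (3×10⁸)² = 9×10¹⁶ m²/s²
m = 5.779×10¹⁷ / 9×10¹⁶ = 6.421 kg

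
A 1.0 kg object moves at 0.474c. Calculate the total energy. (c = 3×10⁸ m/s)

γ = 1/√(1 - 0.474²) = 1.136
mc² = 1.0 × (3×10⁸)² = 9.000×10¹⁶ J
E = γmc² = 1.136 × 9.000×10¹⁶ = 1.022×10¹⁷ J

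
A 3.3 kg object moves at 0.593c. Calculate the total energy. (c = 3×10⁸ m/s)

γ = 1/√(1 - 0.593²) = 1.242
mc² = 3.3 × (3×10⁸)² = 2.970×10¹⁷ J
E = γmc² = 1.242 × 2.970×10¹⁷ = 3.689×10¹⁷ J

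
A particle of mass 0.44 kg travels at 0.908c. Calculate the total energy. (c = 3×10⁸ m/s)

γ = 1/√(1 - 0.908²) = 2.3868
mc² = 0.44 × (3×10⁸)² = 3.960×10¹⁶ J
E = γmc² = 2.3868 × 3.960×10¹⁶ = 9.452×10¹⁶ J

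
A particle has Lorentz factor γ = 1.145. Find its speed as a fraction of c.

From γ = 1/√(1 - v²/c²):
1/γ² = 1/1.145² = 0.76276
v²/c² = 1 - 0.76276 = 0.23724
v/c = √(0.23724) = 0.4871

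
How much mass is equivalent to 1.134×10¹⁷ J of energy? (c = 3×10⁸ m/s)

From E = mc², we get m = E/c²
c² = (3×10⁸)² = 9×10¹⁶ m²/s²
m = 1.134×10¹⁷ / 9×10¹⁶ = 1.260 kg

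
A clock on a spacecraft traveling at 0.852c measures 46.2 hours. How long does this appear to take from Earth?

Proper time Δt₀ = 46.2 hours
γ = 1/√(1 - 0.852²) = 1.9101
Δt = γΔt₀ = 1.9101 × 46.2 = 88.25 hours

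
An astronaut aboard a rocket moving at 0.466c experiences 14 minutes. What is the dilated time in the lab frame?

Proper time Δt₀ = 14 minutes
γ = 1/√(1 - 0.466²) = 1.130
Δt = γΔt₀ = 1.130 × 14 = 15.82 minutes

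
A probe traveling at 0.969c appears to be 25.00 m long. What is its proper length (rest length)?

Contracted length L = 25.00 m
γ = 1/√(1 - 0.969²) = 4.048
L₀ = γL = 4.048 × 25.00 = 101.2 m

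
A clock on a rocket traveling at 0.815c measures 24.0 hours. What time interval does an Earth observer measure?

Proper time Δt₀ = 24.0 hours
γ = 1/√(1 - 0.815²) = 1.726
Δt = γΔt₀ = 1.726 × 24.0 = 41.42 hours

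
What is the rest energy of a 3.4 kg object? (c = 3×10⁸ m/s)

c² = (3×10⁸)² = 9.000×10¹⁶ m²/s²
E₀ = mc² = 3.4 × 9.000×10¹⁶ = 3.060×10¹⁷ J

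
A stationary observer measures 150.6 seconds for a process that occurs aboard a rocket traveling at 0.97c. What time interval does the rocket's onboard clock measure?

Dilated time Δt = 150.6 seconds
γ = 1/√(1 - 0.97²) = 4.1135
Δt₀ = Δt/γ = 150.6/4.1135 = 36.61 seconds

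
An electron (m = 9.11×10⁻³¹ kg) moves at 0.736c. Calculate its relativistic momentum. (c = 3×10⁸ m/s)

γ = 1/√(1 - 0.736²) = 1.477
v = 0.736 × 3×10⁸ = 2.208×10⁸ m/s
p = γmv = 1.477 × 9.11×10⁻³¹ × 2.208×10⁸ = 2.971×10⁻²² kg·m/s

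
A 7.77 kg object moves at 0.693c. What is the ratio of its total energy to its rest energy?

E = γmc², E₀ = mc²
E/E₀ = γ = 1/√(1 - 0.693²) = 1.387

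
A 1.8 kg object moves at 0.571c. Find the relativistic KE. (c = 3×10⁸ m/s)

γ = 1/√(1 - 0.571²) = 1.2181
γ - 1 = 0.2181
KE = (γ-1)mc² = 0.2181 × 1.8 × (3×10⁸)² = 3.533×10¹⁶ J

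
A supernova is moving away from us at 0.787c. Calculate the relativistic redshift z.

β = 0.787
(1+β)/(1-β) = 1.787/0.213 = 8.3897
√(8.3897) = 2.896
z = 2.896 - 1 = 1.896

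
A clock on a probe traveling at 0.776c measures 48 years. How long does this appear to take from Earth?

Proper time Δt₀ = 48 years
γ = 1/√(1 - 0.776²) = 1.5855
Δt = γΔt₀ = 1.5855 × 48 = 76.10 years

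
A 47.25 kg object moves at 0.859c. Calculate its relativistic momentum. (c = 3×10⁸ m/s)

γ = 1/√(1 - 0.859²) = 1.953
v = 0.859 × 3×10⁸ = 2.577×10⁸ m/s
p = γmv = 1.953 × 47.25 × 2.577×10⁸ = 2.378×10¹⁰ kg·m/s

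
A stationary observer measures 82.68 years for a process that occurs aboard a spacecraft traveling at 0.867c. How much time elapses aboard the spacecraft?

Dilated time Δt = 82.68 years
γ = 1/√(1 - 0.867²) = 2.007
Δt₀ = Δt/γ = 82.68/2.007 = 41.20 years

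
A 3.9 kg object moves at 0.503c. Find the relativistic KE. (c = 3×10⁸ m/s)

γ = 1/√(1 - 0.503²) = 1.157024
γ - 1 = 0.157024
KE = (γ-1)mc² = 0.157024 × 3.9 × (3×10⁸)² = 5.512×10¹⁶ J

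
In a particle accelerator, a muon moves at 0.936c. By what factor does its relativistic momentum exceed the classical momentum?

p_rel = γmv, p_class = mv
Ratio = γ = 1/√(1 - 0.936²)
= 1/√(0.123904) = 2.841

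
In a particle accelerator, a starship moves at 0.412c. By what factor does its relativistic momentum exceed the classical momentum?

p_rel = γmv, p_class = mv
Ratio = γ = 1/√(1 - 0.412²)
= 1/√(0.830256) = 1.097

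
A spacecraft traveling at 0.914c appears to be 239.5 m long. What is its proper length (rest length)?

Contracted length L = 239.5 m
γ = 1/√(1 - 0.914²) = 2.4648
L₀ = γL = 2.4648 × 239.5 = 590.3 m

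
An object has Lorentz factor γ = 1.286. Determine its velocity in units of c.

From γ = 1/√(1 - v²/c²):
1/γ² = 1/1.286² = 0.60467
v²/c² = 1 - 0.60467 = 0.39533
v/c = √(0.39533) = 0.6288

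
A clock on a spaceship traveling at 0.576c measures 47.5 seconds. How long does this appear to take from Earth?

Proper time Δt₀ = 47.5 seconds
γ = 1/√(1 - 0.576²) = 1.2233
Δt = γΔt₀ = 1.2233 × 47.5 = 58.11 seconds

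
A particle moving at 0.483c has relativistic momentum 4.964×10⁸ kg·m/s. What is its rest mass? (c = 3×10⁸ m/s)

γ = 1/√(1 - 0.483²) = 1.142
v = 0.483 × 3×10⁸ = 1.449×10⁸ m/s
m = p/(γv) = 4.964×10⁸/(1.142 × 1.449×10⁸) = 3.000 kg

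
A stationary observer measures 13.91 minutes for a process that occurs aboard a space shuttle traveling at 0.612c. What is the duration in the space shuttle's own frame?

Dilated time Δt = 13.91 minutes
γ = 1/√(1 - 0.612²) = 1.264
Δt₀ = Δt/γ = 13.91/1.264 = 11.00 minutes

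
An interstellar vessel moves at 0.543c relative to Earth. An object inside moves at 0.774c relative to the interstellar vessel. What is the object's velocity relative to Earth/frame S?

u = (u' + v)/(1 + u'v/c²)
Numerator: 0.774 + 0.543 = 1.317
Denominator: 1 + 0.420282 = 1.420282
u = 1.317/1.420282 = 0.9273c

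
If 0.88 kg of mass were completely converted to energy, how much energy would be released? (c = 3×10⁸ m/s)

Using E = mc²:
c² = (3×10⁸)² = 9×10¹⁶ m²/s²
E = 0.88 × 9×10¹⁶ = 7.920×10¹⁶ J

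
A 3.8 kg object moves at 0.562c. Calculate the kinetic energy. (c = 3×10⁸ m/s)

γ = 1/√(1 - 0.562²) = 1.20899
γ - 1 = 0.20899
KE = (γ-1)mc² = 0.20899 × 3.8 × (3×10⁸)² = 7.147×10¹⁶ J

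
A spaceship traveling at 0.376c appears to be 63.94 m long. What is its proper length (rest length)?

Contracted length L = 63.94 m
γ = 1/√(1 - 0.376²) = 1.0792
L₀ = γL = 1.0792 × 63.94 = 69.00 m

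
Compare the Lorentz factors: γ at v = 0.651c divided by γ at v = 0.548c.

γ₁ = 1/√(1 - 0.651²) = 1.317
γ₂ = 1/√(1 - 0.548²) = 1.195
γ₁/γ₂ = 1.317/1.195 = 1.102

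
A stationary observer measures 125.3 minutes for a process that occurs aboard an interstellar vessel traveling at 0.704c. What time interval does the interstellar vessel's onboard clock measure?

Dilated time Δt = 125.3 minutes
γ = 1/√(1 - 0.704²) = 1.408
Δt₀ = Δt/γ = 125.3/1.408 = 88.99 minutes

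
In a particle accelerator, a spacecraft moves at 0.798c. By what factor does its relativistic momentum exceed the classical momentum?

p_rel = γmv, p_class = mv
Ratio = γ = 1/√(1 - 0.798²)
= 1/√(0.363196) = 1.659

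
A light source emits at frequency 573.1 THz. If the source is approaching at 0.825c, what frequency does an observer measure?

β = v/c = 0.825
(1+β)/(1-β) = 1.825/0.175 = 10.429
Doppler factor = √(10.429) = 3.229
f_obs = 573.1 × 3.229 = 1851 THz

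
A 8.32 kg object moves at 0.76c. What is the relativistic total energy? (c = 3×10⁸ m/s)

γ = 1/√(1 - 0.76²) = 1.539
mc² = 8.32 × (3×10⁸)² = 7.488×10¹⁷ J
E = γmc² = 1.539 × 7.488×10¹⁷ = 1.152×10¹⁸ J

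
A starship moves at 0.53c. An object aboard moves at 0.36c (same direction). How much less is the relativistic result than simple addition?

Classical: u' + v = 0.36 + 0.53 = 0.89c
Relativistic: u = (0.36 + 0.53)/(1 + 0.1908) = 0.89/1.1908 = 0.7474c
Difference: 0.89 - 0.7474 = 0.1426c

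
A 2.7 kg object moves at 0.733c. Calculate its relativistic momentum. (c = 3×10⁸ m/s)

γ = 1/√(1 - 0.733²) = 1.470
v = 0.733 × 3×10⁸ = 2.199×10⁸ m/s
p = γmv = 1.470 × 2.7 × 2.199×10⁸ = 8.728×10⁸ kg·m/s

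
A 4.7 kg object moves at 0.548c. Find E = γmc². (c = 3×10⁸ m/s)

γ = 1/√(1 - 0.548²) = 1.1955
mc² = 4.7 × (3×10⁸)² = 4.230×10¹⁷ J
E = γmc² = 1.1955 × 4.230×10¹⁷ = 5.057×10¹⁷ J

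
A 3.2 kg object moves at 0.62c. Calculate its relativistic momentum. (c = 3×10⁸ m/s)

γ = 1/√(1 - 0.62²) = 1.2745
v = 0.62 × 3×10⁸ = 1.860×10⁸ m/s
p = γmv = 1.2745 × 3.2 × 1.860×10⁸ = 7.586×10⁸ kg·m/s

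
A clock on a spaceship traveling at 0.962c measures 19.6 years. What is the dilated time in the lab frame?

Proper time Δt₀ = 19.6 years
γ = 1/√(1 - 0.962²) = 3.662
Δt = γΔt₀ = 3.662 × 19.6 = 71.78 years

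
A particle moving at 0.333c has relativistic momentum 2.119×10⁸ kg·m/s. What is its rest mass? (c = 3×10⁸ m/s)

γ = 1/√(1 - 0.333²) = 1.0605
v = 0.333 × 3×10⁸ = 9.990×10⁷ m/s
m = p/(γv) = 2.119×10⁸/(1.0605 × 9.990×10⁷) = 2.000 kg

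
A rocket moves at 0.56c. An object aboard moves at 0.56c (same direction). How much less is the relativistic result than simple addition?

Classical: u' + v = 0.56 + 0.56 = 1.12c
Relativistic: u = (0.56 + 0.56)/(1 + 0.3136) = 1.12/1.3136 = 0.8526c
Difference: 1.12 - 0.8526 = 0.2674c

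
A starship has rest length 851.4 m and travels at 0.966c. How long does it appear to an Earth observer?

Proper length L₀ = 851.4 m
γ = 1/√(1 - 0.966²) = 3.868
L = L₀/γ = 851.4/3.868 = 220.1 m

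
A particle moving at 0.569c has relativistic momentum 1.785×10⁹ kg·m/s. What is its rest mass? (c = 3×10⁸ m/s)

γ = 1/√(1 - 0.569²) = 1.216
v = 0.569 × 3×10⁸ = 1.707×10⁸ m/s
m = p/(γv) = 1.785×10⁹/(1.216 × 1.707×10⁸) = 8.599 kg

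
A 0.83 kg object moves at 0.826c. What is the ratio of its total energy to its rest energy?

E = γmc², E₀ = mc²
E/E₀ = γ = 1/√(1 - 0.826²) = 1.774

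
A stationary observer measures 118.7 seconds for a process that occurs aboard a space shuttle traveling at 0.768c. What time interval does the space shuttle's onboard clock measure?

Dilated time Δt = 118.7 seconds
γ = 1/√(1 - 0.768²) = 1.5614
Δt₀ = Δt/γ = 118.7/1.5614 = 76.02 seconds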